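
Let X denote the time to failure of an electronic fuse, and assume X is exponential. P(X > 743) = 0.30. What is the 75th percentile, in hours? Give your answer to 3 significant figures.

856

e^(−λ·743) = 0.30 ⇒ λ = −ln(0.30)/743 = 0.00162042.
75th percentile: 1 − e^(−λt) = 0.75, t = −ln(0.25)/λ = 855.515 hours.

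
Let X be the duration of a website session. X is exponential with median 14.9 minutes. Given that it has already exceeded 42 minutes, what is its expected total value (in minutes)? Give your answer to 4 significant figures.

For an exponential, median = ln(2)/λ, so λ = ln 2 / 14.9 = 0.0465199 per minute.
By memorylessness, E[X | X > 42] = 42 + 1/λ = 42 + 21.4962 = 63.4962 minutes.

63.50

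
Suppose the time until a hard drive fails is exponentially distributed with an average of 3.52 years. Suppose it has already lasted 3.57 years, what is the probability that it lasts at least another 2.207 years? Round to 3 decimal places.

0.534

The rate is λ = 1/3.52 = 0.284091 per year.
By the memoryless property, P(X > 3.57+2.207 | X > 3.57) = P(X > 2.207).
P(X > 2.207) = e^(−0.62699) ≈ 0.534.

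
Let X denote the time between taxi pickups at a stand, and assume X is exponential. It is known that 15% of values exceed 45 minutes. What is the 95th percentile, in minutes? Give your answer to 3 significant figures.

71.1

e^(−λ·45) = 0.15 ⇒ λ = −ln(0.15)/45 = 0.0421582.
95th percentile: 1 − e^(−λt) = 0.95, t = −ln(0.05)/λ = 71.0593 minutes.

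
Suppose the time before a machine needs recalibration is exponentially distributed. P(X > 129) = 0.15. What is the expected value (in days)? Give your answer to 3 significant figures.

68.0

e^(−λ·129) = 0.15 ⇒ λ = −ln(0.15)/129 = 0.0147064.
Mean = 1/λ = 67.9978 days.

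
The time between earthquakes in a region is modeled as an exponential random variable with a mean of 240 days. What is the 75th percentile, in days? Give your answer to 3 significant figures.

The rate is λ = 1/240 = 0.00416667 per day.
Set 1 − e^(−λt) = 0.75, so t = −ln(0.25)/λ = 1.3863/0.00416667 ≈ 332.711 days.

333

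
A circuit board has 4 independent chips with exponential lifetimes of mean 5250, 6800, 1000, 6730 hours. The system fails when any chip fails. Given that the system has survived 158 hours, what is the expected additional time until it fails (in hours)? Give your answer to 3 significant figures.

673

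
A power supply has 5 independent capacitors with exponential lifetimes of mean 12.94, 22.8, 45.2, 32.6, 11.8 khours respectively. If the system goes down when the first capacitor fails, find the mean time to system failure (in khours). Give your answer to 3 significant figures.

3.87

The first failure time is exponential with rate Σλ_i = 1/12.94 + 1/22.8 + 1/45.2 + 1/32.6 + 1/11.8 = 0.258684 per khour.
E[min] = 1/Σλ = 1/0.258684 = 3.86572 khours.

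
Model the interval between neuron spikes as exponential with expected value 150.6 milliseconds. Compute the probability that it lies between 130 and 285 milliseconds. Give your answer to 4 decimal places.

The rate is λ = 1/150.6 = 0.00664011 per millisecond.
P(130 < X < 285) = e^(−λ·130) − e^(−λ·285) = 0.42180 − 0.15071 ≈ 0.2711.

0.2711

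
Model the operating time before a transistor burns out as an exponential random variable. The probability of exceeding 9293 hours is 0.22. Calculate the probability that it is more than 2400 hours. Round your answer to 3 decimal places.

e^(−λ·9293) = 0.22 ⇒ λ = −ln(0.22)/9293 = 0.000162932.
P(X > 2400) = e^(−0.000162932·2400) = e^(−0.39104) ≈ 0.676.

0.676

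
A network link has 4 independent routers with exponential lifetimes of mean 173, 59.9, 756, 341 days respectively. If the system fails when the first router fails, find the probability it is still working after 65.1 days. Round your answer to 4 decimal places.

0.1755

The first failure time is exponential with rate Σλ_i = 1/173 + 1/59.9 + 1/756 + 1/341 = 0.0267301 per day.
P(min > 65.1) = e^(−0.0267301·65.1) = e^(−1.7401) ≈ 0.1755.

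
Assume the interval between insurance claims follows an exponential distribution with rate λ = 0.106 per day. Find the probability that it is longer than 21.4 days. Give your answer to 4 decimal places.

P(X > 21.4) = e^(−λ·21.4) = e^(−2.2684) ≈ 0.1035.

0.1035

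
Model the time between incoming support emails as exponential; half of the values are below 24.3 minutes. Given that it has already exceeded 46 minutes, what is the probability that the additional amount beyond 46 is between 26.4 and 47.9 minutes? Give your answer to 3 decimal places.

0.216

For an exponential, median = ln(2)/λ, so λ = ln 2 / 24.3 = 0.0285246 per minute.
Memoryless: the residual past 46 is again Exp(λ).
P(26.4 < residual < 47.9) = e^(−λ·26.4) − e^(−λ·47.9) = 0.47093 − 0.25504 ≈ 0.216.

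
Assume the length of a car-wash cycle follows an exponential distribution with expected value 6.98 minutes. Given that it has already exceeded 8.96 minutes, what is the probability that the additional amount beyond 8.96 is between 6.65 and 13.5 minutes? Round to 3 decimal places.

0.241

The rate is λ = 1/6.98 = 0.143266 per minute.
Memoryless: the residual past 8.96 is again Exp(λ).
P(6.65 < residual < 13.5) = e^(−λ·6.65) − e^(−λ·13.5) = 0.38569 − 0.14455 ≈ 0.241.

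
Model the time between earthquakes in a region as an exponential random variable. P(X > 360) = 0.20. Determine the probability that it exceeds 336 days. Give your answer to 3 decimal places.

e^(−λ·360) = 0.20 ⇒ λ = −ln(0.20)/360 = 0.00447066.
P(X > 336) = e^(−0.00447066·336) = e^(−1.5021) ≈ 0.223.

0.223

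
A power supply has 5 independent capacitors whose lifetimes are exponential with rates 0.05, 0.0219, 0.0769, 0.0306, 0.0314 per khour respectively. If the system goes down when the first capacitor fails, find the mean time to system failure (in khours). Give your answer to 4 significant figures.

4.744

The time to first failure is exponential with rate Σλ = 0.05 + 0.0219 + 0.0769 + 0.0306 + 0.0314 = 0.2108.
E[min] = 1/Σλ = 1/0.2108 = 4.74383 khours.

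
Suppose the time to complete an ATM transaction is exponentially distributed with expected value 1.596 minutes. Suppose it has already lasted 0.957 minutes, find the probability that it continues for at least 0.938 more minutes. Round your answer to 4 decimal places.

The rate is λ = 1/1.596 = 0.626566 per minute.
P(X > s+t | X > s) = e^(−λ(s+t))/e^(−λs) = e^(−λt), independent of s = 0.957.
P(X > 0.938) = e^(−0.58772) ≈ 0.5556.

0.5556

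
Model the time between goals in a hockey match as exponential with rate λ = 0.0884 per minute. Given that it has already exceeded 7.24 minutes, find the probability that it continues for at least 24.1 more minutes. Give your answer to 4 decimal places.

0.1188

The exponential is memoryless, so the remaining time is again Exp(λ): the condition X > 7.24 is irrelevant.
P(X > 24.1) = e^(−2.1304) ≈ 0.1188.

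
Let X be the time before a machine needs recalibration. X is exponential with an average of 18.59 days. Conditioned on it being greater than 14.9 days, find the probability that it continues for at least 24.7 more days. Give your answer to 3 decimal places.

The rate is λ = 1/18.59 = 0.0537924 per day.
By the memoryless property, P(X > 14.9+24.7 | X > 14.9) = P(X > 24.7).
P(X > 24.7) = e^(−1.3287) ≈ 0.265.

0.265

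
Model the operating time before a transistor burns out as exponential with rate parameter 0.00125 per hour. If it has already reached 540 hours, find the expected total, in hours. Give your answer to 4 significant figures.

1340

By memorylessness, E[X | X > 540] = 540 + 1/λ = 540 + 800 = 1340 hours.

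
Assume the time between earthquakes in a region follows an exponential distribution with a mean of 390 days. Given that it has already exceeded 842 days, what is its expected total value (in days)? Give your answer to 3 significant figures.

1230

The rate is λ = 1/390 = 0.0025641 per day.
By memorylessness, E[X | X > 842] = 842 + 1/λ = 842 + 390 = 1232 days.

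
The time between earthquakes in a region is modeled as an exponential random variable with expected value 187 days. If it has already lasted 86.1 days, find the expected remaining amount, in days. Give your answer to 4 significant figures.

The rate is λ = 1/187 = 0.00534759 per day.
By memorylessness, the remaining amount past any threshold is again Exp(λ) with mean 1/λ = 187 days.

187.0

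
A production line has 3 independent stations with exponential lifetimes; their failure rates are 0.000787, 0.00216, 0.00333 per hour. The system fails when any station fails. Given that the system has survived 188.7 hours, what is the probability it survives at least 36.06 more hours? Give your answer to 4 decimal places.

Time to first failure ~ Exp(Σλ) with Σλ = 0.006277.
By memorylessness, P(T > 188.7+36.06 | T > 188.7) = P(T > 36.06) = e^(−0.006277·36.06) ≈ 0.7974.

0.7974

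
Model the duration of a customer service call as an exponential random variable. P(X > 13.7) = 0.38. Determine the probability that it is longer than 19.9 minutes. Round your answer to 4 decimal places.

0.2453

e^(−λ·13.7) = 0.38 ⇒ λ = −ln(0.38)/13.7 = 0.0706266.
P(X > 19.9) = e^(−0.0706266·19.9) = e^(−1.4055) ≈ 0.2453.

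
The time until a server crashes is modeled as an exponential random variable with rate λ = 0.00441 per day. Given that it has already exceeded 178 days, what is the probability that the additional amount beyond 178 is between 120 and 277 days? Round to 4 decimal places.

0.2943

Memoryless: the residual past 178 is again Exp(λ).
P(120 < residual < 277) = e^(−λ·120) − e^(−λ·277) = 0.58908 − 0.29477 ≈ 0.2943.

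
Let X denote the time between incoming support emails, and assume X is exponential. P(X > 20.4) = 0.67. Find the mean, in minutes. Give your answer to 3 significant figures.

50.9

e^(−λ·20.4) = 0.67 ⇒ λ = −ln(0.67)/20.4 = 0.0196313.
Mean = 1/λ = 50.9392 minutes.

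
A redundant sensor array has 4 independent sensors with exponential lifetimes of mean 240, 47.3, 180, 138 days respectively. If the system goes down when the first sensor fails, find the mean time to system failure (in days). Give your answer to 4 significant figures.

26.24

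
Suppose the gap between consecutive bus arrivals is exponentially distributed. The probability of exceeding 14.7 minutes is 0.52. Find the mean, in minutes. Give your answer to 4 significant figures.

22.48

e^(−λ·14.7) = 0.52 ⇒ λ = −ln(0.52)/14.7 = 0.0444848.
Mean = 1/λ = 22.4796 minutes.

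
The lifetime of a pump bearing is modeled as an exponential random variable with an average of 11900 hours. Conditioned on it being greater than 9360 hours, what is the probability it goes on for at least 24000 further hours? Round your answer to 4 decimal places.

0.1331

The rate is λ = 1/11900 = 0.0000840336 per hour.
By the memoryless property, P(X > 9360+24000 | X > 9360) = P(X > 24000).
P(X > 24000) = e^(−2.0168) ≈ 0.1331.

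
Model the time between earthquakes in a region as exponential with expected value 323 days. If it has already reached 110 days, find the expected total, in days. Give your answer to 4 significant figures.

The rate is λ = 1/323 = 0.00309598 per day.
By memorylessness, E[X | X > 110] = 110 + 1/λ = 110 + 323 = 433 days.

433.0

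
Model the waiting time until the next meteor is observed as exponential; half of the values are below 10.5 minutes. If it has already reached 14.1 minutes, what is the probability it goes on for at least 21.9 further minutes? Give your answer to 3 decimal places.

0.236

For an exponential, median = ln(2)/λ, so λ = ln 2 / 10.5 = 0.066014 per minute.
P(X > s+t | X > s) = e^(−λ(s+t))/e^(−λs) = e^(−λt), independent of s = 14.1.
P(X > 21.9) = e^(−1.4457) ≈ 0.236.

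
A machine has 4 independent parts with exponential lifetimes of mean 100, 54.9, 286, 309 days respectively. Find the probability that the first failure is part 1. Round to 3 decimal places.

0.286

Rates: λ_i = 1/mean_i → 0.01, 0.0182149, 0.0034965, 0.00323625; Σλ = 0.0349477.
P(part 1 first) = λ_1/Σλ = 0.01/0.0349477 ≈ 0.286.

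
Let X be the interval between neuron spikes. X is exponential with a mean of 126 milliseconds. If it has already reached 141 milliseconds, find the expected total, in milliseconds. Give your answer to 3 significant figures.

267

The rate is λ = 1/126 = 0.00793651 per millisecond.
By memorylessness, E[X | X > 141] = 141 + 1/λ = 141 + 126 = 267 milliseconds.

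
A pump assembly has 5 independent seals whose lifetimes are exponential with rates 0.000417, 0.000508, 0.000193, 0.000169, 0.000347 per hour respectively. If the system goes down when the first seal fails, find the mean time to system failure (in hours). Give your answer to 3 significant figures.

612

The time to first failure is exponential with rate Σλ = 0.000417 + 0.000508 + 0.000193 + 0.000169 + 0.000347 = 0.001634.
E[min] = 1/Σλ = 1/0.001634 = 611.995 hours.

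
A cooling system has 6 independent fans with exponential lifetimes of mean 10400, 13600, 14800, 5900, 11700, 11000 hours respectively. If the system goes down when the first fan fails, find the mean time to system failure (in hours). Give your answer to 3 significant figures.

1710

The first failure time is exponential with rate Σλ_i = 1/10400 + 1/13600 + 1/14800 + 1/5900 + 1/11700 + 1/11000 = 0.000583122 per hour.
E[min] = 1/Σλ = 1/0.000583122 = 1714.91 hours.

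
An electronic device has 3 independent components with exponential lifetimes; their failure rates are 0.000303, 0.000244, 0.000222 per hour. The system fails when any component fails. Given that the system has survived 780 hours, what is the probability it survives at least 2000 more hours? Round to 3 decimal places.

0.215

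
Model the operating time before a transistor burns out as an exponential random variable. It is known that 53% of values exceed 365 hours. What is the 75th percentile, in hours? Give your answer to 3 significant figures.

797

e^(−λ·365) = 0.53 ⇒ λ = −ln(0.53)/365 = 0.00173939.
75th percentile: 1 − e^(−λt) = 0.75, t = −ln(0.25)/λ = 796.999 hours.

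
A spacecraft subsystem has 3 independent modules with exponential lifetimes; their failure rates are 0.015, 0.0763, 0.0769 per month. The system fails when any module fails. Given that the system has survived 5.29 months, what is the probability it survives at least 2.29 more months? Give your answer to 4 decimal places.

0.6803

Time to first failure ~ Exp(Σλ) with Σλ = 0.1682.
By memorylessness, P(T > 5.29+2.29 | T > 5.29) = P(T > 2.29) = e^(−0.1682·2.29) ≈ 0.6803.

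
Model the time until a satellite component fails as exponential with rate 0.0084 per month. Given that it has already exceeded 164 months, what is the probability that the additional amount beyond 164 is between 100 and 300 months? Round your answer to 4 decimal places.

0.3513

Memoryless: the residual past 164 is again Exp(λ).
P(100 < residual < 300) = e^(−λ·100) − e^(−λ·300) = 0.43171 − 0.08046 ≈ 0.3513.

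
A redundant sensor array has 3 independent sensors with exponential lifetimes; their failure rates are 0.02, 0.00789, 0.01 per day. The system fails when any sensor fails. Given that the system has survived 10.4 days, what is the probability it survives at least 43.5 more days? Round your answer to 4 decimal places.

0.1924

Time to first failure ~ Exp(Σλ) with Σλ = 0.03789.
By memorylessness, P(T > 10.4+43.5 | T > 10.4) = P(T > 43.5) = e^(−0.03789·43.5) ≈ 0.1924.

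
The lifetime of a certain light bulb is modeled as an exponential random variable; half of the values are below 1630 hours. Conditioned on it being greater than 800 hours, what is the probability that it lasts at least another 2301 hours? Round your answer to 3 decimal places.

0.376

For an exponential, median = ln(2)/λ, so λ = ln 2 / 1630 = 0.000425244 per hour.
The exponential is memoryless, so the remaining time is again Exp(λ): the condition X > 800 is irrelevant.
P(X > 2301) = e^(−0.97849) ≈ 0.376.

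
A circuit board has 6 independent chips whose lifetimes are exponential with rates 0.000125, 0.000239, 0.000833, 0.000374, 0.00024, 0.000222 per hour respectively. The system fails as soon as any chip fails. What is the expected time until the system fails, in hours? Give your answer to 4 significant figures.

491.9

The time to first failure is exponential with rate Σλ = 0.000125 + 0.000239 + 0.000833 + 0.000374 + 0.00024 + 0.000222 = 0.002033.
E[min] = 1/Σλ = 1/0.002033 = 491.884 hours.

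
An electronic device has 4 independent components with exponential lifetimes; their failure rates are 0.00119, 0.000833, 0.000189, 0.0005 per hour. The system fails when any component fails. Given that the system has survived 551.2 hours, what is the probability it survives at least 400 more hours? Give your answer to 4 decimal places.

Time to first failure ~ Exp(Σλ) with Σλ = 0.002712.
By memorylessness, P(T > 551.2+400 | T > 551.2) = P(T > 400) = e^(−0.002712·400) ≈ 0.3380.

0.3380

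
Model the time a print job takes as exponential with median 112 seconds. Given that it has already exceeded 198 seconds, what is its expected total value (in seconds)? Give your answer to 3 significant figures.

360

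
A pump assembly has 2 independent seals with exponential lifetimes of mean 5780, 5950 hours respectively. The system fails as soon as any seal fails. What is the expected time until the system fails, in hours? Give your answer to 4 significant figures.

The first failure time is exponential with rate Σλ_i = 1/5780 + 1/5950 = 0.000341078 per hour.
E[min] = 1/Σλ = 1/0.000341078 = 2931.88 hours.

2932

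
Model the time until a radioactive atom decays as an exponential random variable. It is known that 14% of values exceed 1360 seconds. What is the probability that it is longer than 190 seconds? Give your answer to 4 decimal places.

e^(−λ·1360) = 0.14 ⇒ λ = −ln(0.14)/1360 = 0.00144567.
P(X > 190) = e^(−0.00144567·190) = e^(−0.27468) ≈ 0.7598.

0.7598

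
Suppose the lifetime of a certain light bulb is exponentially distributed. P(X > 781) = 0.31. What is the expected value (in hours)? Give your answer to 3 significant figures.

667

e^(−λ·781) = 0.31 ⇒ λ = −ln(0.31)/781 = 0.00149959.
Mean = 1/λ = 666.847 hours.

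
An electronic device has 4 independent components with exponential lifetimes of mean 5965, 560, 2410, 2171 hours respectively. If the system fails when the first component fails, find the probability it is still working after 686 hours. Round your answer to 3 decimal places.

0.144

The first failure time is exponential with rate Σλ_i = 1/5965 + 1/560 + 1/2410 + 1/2171 = 0.00282891 per hour.
P(min > 686) = e^(−0.00282891·686) = e^(−1.9406) ≈ 0.144.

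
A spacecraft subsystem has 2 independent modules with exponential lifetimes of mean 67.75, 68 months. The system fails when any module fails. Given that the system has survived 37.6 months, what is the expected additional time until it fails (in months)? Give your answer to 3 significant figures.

33.9

First-failure rate Σλ = 1/67.75 + 1/68 = 0.029466.
By memorylessness the expected residual is 1/Σλ = 33.9374 months, regardless of the 37.6 already elapsed.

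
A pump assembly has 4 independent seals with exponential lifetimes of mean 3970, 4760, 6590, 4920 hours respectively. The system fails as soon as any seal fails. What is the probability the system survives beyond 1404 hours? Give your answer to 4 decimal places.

The first failure time is exponential with rate Σλ_i = 1/3970 + 1/4760 + 1/6590 + 1/4920 = 0.00081697 per hour.
P(min > 1404) = e^(−0.00081697·1404) = e^(−1.147) ≈ 0.3176.

0.3176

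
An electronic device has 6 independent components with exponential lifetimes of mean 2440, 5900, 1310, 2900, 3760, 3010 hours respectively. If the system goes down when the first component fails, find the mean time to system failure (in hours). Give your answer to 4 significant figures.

The first failure time is exponential with rate Σλ_i = 1/2440 + 1/5900 + 1/1310 + 1/2900 + 1/3760 + 1/3010 = 0.0022857 per hour.
E[min] = 1/Σλ = 1/0.0022857 = 437.503 hours.

437.5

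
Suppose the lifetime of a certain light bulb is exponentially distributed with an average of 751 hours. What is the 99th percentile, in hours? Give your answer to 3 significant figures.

3460

The rate is λ = 1/751 = 0.00133156 per hour.
Set 1 − e^(−λt) = 0.99, so t = −ln(0.01)/λ = 4.6052/0.00133156 ≈ 3458.48 hours.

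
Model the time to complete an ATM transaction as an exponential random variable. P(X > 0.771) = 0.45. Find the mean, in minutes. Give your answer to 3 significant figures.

0.966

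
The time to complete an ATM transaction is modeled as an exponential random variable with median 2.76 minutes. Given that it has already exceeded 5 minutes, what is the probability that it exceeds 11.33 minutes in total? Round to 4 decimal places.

0.2040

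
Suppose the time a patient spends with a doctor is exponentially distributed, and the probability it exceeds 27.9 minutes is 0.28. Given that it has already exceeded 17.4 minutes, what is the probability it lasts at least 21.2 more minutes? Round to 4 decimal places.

0.3801

From e^(−λ·27.9) = 0.28, λ = −ln(0.28)/27.9 = 0.045626.
Memoryless: P(X > 17.4+21.2 | X > 17.4) = P(X > 21.2) = e^(−0.045626·21.2) ≈ 0.3801.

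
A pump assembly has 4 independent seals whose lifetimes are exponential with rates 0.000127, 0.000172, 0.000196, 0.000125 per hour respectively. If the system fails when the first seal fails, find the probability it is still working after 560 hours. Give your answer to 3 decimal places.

0.707

The time to first failure is exponential with rate Σλ = 0.000127 + 0.000172 + 0.000196 + 0.000125 = 0.00062.
P(min > 560) = e^(−0.00062·560) = e^(−0.3472) ≈ 0.707.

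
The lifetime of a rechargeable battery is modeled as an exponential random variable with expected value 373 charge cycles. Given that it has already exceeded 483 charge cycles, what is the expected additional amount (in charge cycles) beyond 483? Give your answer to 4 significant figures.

373.0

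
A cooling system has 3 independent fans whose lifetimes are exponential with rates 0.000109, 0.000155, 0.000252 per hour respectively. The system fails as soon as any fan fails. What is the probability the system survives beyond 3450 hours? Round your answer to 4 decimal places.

The time to first failure is exponential with rate Σλ = 0.000109 + 0.000155 + 0.000252 = 0.000516.
P(min > 3450) = e^(−0.000516·3450) = e^(−1.7802) ≈ 0.1686.

0.1686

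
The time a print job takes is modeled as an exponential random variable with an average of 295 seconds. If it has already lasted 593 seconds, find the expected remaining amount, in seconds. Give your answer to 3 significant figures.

295

The rate is λ = 1/295 = 0.00338983 per second.
By memorylessness, the remaining amount past any threshold is again Exp(λ) with mean 1/λ = 295 seconds.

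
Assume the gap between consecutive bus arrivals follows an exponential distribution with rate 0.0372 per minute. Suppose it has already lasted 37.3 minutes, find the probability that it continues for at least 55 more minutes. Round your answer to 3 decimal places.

0.129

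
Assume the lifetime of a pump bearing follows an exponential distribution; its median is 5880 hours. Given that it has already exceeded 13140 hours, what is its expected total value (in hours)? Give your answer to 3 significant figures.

21600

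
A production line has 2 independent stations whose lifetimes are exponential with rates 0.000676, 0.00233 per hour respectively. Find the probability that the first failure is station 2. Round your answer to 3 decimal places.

0.775

The time to first failure is exponential with rate Σλ = 0.000676 + 0.00233 = 0.003006.
P(station 2 first) = λ_2/Σλ = 0.00233/0.003006 ≈ 0.775.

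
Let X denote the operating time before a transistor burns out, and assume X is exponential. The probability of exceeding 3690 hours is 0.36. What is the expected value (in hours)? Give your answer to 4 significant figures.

3612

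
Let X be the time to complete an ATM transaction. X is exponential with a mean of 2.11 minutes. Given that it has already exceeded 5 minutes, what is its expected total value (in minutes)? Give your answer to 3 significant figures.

The rate is λ = 1/2.11 = 0.473934 per minute.
By memorylessness, E[X | X > 5] = 5 + 1/λ = 5 + 2.11 = 7.11 minutes.

7.11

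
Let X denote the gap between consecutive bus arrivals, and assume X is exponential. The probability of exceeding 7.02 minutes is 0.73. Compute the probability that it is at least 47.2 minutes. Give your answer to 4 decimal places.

e^(−λ·7.02) = 0.73 ⇒ λ = −ln(0.73)/7.02 = 0.0448306.
P(X > 47.2) = e^(−0.0448306·47.2) = e^(−2.116) ≈ 0.1205.

0.1205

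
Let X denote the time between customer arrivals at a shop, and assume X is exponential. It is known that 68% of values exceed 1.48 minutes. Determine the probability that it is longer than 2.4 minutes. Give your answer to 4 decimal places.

0.5350

e^(−λ·1.48) = 0.68 ⇒ λ = −ln(0.68)/1.48 = 0.260583.
P(X > 2.4) = e^(−0.260583·2.4) = e^(−0.6254) ≈ 0.5350.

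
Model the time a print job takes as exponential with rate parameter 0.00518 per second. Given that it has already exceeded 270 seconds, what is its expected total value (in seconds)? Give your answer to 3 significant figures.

463

By memorylessness, E[X | X > 270] = 270 + 1/λ = 270 + 193.05 = 463.05 seconds.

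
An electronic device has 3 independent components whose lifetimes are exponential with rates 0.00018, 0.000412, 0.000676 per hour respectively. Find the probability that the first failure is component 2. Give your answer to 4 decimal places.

The time to first failure is exponential with rate Σλ = 0.00018 + 0.000412 + 0.000676 = 0.001268.
P(component 2 first) = λ_2/Σλ = 0.000412/0.001268 ≈ 0.3249.

0.3249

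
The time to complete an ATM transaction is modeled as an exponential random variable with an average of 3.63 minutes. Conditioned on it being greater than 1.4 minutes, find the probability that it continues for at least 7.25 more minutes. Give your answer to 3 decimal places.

The rate is λ = 1/3.63 = 0.275482 per minute.
The exponential is memoryless, so the remaining time is again Exp(λ): the condition X > 1.4 is irrelevant.
P(X > 7.25) = e^(−1.9972) ≈ 0.136.

0.136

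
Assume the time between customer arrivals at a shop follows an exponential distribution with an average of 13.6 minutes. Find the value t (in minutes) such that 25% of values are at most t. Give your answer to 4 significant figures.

The rate is λ = 1/13.6 = 0.0735294 per minute.
Set 1 − e^(−λt) = 0.25, so t = −ln(0.75)/λ = 0.28768/0.0735294 ≈ 3.91248 minutes.

3.912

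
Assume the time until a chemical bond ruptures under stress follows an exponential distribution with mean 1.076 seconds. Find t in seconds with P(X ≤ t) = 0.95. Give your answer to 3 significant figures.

3.22

The rate is λ = 1/1.076 = 0.929368 per second.
Set 1 − e^(−λt) = 0.95, so t = −ln(0.05)/λ = 2.9957/0.929368 ≈ 3.22341 seconds.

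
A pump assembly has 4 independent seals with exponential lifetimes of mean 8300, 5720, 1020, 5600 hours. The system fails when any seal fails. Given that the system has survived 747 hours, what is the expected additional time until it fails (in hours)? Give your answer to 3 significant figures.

688

First-failure rate Σλ = 1/8300 + 1/5720 + 1/1020 + 1/5600 = 0.00145427.
By memorylessness the expected residual is 1/Σλ = 687.63 hours, regardless of the 747 already elapsed.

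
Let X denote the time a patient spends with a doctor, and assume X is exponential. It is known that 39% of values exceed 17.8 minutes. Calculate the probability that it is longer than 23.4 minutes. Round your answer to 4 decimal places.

e^(−λ·17.8) = 0.39 ⇒ λ = −ln(0.39)/17.8 = 0.0528994.
P(X > 23.4) = e^(−0.0528994·23.4) = e^(−1.2378) ≈ 0.2900.

0.2900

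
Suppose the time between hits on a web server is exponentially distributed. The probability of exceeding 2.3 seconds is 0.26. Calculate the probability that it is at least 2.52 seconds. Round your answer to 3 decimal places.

0.229

e^(−λ·2.3) = 0.26 ⇒ λ = −ln(0.26)/2.3 = 0.585684.
P(X > 2.52) = e^(−0.585684·2.52) = e^(−1.4759) ≈ 0.229.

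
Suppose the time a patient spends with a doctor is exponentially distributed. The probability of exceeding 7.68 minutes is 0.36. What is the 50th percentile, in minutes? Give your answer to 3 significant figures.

5.21

e^(−λ·7.68) = 0.36 ⇒ λ = −ln(0.36)/7.68 = 0.133028.
50th percentile: 1 − e^(−λt) = 0.5, t = −ln(0.5)/λ = 5.21056 minutes.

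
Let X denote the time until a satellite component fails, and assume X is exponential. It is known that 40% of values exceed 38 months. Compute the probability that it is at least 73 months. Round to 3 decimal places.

e^(−λ·38) = 0.40 ⇒ λ = −ln(0.40)/38 = 0.0241129.
P(X > 73) = e^(−0.0241129·73) = e^(−1.7602) ≈ 0.172.

0.172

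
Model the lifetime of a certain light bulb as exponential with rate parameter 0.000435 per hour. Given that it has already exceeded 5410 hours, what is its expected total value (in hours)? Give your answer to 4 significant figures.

7709

By memorylessness, E[X | X > 5410] = 5410 + 1/λ = 5410 + 2298.85 = 7708.85 hours.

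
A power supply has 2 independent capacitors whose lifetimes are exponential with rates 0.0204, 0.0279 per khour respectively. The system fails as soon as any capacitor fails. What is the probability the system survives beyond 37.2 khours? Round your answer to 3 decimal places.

0.166

The time to first failure is exponential with rate Σλ = 0.0204 + 0.0279 = 0.0483.
P(min > 37.2) = e^(−0.0483·37.2) = e^(−1.7968) ≈ 0.166.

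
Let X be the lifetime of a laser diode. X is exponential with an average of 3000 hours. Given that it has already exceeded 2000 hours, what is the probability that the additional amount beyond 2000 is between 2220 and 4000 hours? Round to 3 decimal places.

0.214

The rate is λ = 1/3000 = 0.000333333 per hour.
Memoryless: the residual past 2000 is again Exp(λ).
P(2220 < residual < 4000) = e^(−λ·2220) − e^(−λ·4000) = 0.47711 − 0.26360 ≈ 0.214.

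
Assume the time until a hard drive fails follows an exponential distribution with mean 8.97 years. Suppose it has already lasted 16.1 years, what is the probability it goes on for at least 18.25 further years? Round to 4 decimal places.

The rate is λ = 1/8.97 = 0.111483 per year.
P(X > s+t | X > s) = e^(−λ(s+t))/e^(−λs) = e^(−λt), independent of s = 16.1.
P(X > 18.25) = e^(−2.0346) ≈ 0.1307.

0.1307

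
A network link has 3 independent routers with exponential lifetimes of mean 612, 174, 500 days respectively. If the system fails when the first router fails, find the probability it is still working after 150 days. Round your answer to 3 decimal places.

0.245

The first failure time is exponential with rate Σλ_i = 1/612 + 1/174 + 1/500 = 0.00938111 per day.
P(min > 150) = e^(−0.00938111·150) = e^(−1.4072) ≈ 0.245.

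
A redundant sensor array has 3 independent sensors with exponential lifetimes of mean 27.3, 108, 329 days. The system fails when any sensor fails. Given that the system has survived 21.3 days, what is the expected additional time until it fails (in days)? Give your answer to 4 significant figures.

20.44

First-failure rate Σλ = 1/27.3 + 1/108 + 1/329 = 0.0489288.
By memorylessness the expected residual is 1/Σλ = 20.4379 days, regardless of the 21.3 already elapsed.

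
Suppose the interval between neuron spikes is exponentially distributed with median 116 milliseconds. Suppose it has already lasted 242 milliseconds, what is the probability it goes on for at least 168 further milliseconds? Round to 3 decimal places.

For an exponential, median = ln(2)/λ, so λ = ln 2 / 116 = 0.00597541 per millisecond.
By the memoryless property, P(X > 242+168 | X > 242) = P(X > 168).
P(X > 168) = e^(−1.0039) ≈ 0.366.

0.366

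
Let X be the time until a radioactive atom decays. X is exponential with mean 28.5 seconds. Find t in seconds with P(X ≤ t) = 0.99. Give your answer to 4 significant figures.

The rate is λ = 1/28.5 = 0.0350877 per second.
Set 1 − e^(−λt) = 0.99, so t = −ln(0.01)/λ = 4.6052/0.0350877 ≈ 131.247 seconds.

131.2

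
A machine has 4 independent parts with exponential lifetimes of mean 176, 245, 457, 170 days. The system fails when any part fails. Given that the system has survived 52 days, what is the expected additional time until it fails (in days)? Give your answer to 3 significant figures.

First-failure rate Σλ = 1/176 + 1/245 + 1/457 + 1/170 = 0.017834.
By memorylessness the expected residual is 1/Σλ = 56.0727 days, regardless of the 52 already elapsed.

56.1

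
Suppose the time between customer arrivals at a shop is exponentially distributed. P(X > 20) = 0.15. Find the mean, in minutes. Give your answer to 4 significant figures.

e^(−λ·20) = 0.15 ⇒ λ = −ln(0.15)/20 = 0.094856.
Mean = 1/λ = 10.5423 minutes.

10.54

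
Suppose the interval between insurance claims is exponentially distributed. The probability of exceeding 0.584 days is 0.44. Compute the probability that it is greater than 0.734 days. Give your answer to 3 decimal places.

0.356

e^(−λ·0.584) = 0.44 ⇒ λ = −ln(0.44)/0.584 = 1.40579.
P(X > 0.734) = e^(−1.40579·0.734) = e^(−1.0318) ≈ 0.356.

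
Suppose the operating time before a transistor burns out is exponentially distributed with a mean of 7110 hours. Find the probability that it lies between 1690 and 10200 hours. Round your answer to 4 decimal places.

0.5502

The rate is λ = 1/7110 = 0.000140647 per hour.
P(1690 < X < 10200) = e^(−λ·1690) − e^(−λ·10200) = 0.78844 − 0.23821 ≈ 0.5502.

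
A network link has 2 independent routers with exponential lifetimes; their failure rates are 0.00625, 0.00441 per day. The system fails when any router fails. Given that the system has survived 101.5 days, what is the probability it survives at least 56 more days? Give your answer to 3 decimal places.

0.550

Time to first failure ~ Exp(Σλ) with Σλ = 0.01066.
By memorylessness, P(T > 101.5+56 | T > 101.5) = P(T > 56) = e^(−0.01066·56) ≈ 0.550.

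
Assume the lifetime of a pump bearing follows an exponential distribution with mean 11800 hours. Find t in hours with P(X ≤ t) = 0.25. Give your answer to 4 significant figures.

3395

The rate is λ = 1/11800 = 0.0000847458 per hour.
Set 1 − e^(−λt) = 0.25, so t = −ln(0.75)/λ = 0.28768/0.0000847458 ≈ 3394.65 hours.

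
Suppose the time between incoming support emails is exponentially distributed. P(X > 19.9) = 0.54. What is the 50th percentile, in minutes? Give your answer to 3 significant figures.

e^(−λ·19.9) = 0.54 ⇒ λ = −ln(0.54)/19.9 = 0.0309641.
50th percentile: 1 − e^(−λt) = 0.5, t = −ln(0.5)/λ = 22.3855 minutes.

22.4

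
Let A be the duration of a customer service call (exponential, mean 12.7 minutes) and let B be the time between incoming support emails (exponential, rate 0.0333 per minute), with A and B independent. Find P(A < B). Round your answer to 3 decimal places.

λ_1 = 1/12.7 = 0.0787402, λ_2 = 0.0333.
For independent exponentials, P(A < B) = λ_1/(λ_1+λ_2) = 0.0787402/0.11204 ≈ 0.703.

0.703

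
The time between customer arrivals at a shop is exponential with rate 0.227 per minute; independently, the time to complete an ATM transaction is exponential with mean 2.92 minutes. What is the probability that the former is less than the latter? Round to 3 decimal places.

0.399

λ_1 = 0.227, λ_2 = 1/2.92 = 0.342466.
For independent exponentials, P(the former < the latter) = λ_1/(λ_1+λ_2) = 0.227/0.569466 ≈ 0.399.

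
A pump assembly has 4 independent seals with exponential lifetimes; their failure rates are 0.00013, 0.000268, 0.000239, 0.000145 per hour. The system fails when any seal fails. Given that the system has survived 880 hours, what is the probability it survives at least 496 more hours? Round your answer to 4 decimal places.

Time to first failure ~ Exp(Σλ) with Σλ = 0.000782.
By memorylessness, P(T > 880+496 | T > 880) = P(T > 496) = e^(−0.000782·496) ≈ 0.6785.

0.6785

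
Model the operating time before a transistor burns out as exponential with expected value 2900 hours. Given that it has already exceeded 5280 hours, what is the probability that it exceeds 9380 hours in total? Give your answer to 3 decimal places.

The rate is λ = 1/2900 = 0.000344828 per hour.
By the memoryless property, P(X > 5280+4100 | X > 5280) = P(X > 4100).
P(X > 4100) = e^(−1.4138) ≈ 0.243.

0.243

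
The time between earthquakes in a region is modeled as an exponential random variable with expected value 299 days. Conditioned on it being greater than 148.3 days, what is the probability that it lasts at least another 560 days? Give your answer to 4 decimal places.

0.1537

The rate is λ = 1/299 = 0.00334448 per day.
By the memoryless property, P(X > 148.3+560 | X > 148.3) = P(X > 560).
P(X > 560) = e^(−1.8729) ≈ 0.1537.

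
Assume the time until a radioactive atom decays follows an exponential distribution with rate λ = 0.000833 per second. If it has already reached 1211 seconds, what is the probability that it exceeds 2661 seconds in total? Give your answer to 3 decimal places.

0.299

The exponential is memoryless, so the remaining time is again Exp(λ): the condition X > 1211 is irrelevant.
P(X > 1450) = e^(−1.2078) ≈ 0.299.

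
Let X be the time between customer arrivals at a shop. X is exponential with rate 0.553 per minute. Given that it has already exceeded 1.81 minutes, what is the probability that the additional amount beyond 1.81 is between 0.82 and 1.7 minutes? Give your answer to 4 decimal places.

0.2448

Memoryless: the residual past 1.81 is again Exp(λ).
P(0.82 < residual < 1.7) = e^(−λ·0.82) − e^(−λ·1.7) = 0.63543 − 0.39059 ≈ 0.2448.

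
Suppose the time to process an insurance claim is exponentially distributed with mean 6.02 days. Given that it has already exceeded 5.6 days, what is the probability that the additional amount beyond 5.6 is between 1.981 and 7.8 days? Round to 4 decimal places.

The rate is λ = 1/6.02 = 0.166113 per day.
Memoryless: the residual past 5.6 is again Exp(λ).
P(1.981 < residual < 7.8) = e^(−λ·1.981) − e^(−λ·7.8) = 0.71959 − 0.27371 ≈ 0.4459.

0.4459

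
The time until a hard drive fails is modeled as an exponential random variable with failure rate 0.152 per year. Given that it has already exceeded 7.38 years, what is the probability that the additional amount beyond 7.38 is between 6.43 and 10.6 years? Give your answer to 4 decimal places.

Memoryless: the residual past 7.38 is again Exp(λ).
P(6.43 < residual < 10.6) = e^(−λ·6.43) − e^(−λ·10.6) = 0.37630 − 0.19965 ≈ 0.1767.

0.1767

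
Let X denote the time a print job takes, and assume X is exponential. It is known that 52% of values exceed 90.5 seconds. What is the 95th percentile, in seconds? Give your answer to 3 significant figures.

e^(−λ·90.5) = 0.52 ⇒ λ = −ln(0.52)/90.5 = 0.00722571.
95th percentile: 1 − e^(−λt) = 0.95, t = −ln(0.05)/λ = 414.594 seconds.

415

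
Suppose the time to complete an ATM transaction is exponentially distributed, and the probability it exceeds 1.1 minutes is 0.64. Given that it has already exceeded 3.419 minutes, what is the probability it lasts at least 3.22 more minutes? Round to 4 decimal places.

0.2708

From e^(−λ·1.1) = 0.64, λ = −ln(0.64)/1.1 = 0.405716.
Memoryless: P(X > 3.419+3.22 | X > 3.419) = P(X > 3.22) = e^(−0.405716·3.22) ≈ 0.2708.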